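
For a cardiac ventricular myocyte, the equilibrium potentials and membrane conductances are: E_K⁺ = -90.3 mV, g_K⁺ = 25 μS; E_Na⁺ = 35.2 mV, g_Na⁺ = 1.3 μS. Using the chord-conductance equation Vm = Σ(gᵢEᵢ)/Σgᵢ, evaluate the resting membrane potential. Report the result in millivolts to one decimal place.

-84.1 mV

Σ gᵢEᵢ = 25·(-90.3) + 1.3·(35.2) = -2211.74
Σ gᵢ = 25 + 1.3 = 26.3
Vm = -2211.74 / 26.3 = -84.10 mV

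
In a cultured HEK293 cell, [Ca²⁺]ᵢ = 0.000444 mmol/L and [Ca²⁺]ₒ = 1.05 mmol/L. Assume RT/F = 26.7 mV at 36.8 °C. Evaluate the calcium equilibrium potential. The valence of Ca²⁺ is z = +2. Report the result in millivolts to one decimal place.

E = (26.7/z) · ln([Ca²⁺]_out/[Ca²⁺]_in) with z = +2.
= (26.7/2) · ln(1.05/0.000444) = 13.35 · ln(2365)
= 13.35 · (7.7685) = 103.71 mV

103.7 mV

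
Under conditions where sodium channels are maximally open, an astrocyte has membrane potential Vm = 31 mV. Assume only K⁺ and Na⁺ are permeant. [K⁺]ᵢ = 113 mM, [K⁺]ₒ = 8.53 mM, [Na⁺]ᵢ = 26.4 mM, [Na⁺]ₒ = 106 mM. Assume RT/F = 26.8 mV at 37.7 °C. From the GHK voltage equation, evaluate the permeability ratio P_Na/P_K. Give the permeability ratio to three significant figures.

15.9

Let α = P_Na/P_K. GHK: Vm = 26.8·ln[(Kₒ + α·Naₒ)/(Kᵢ + α·Naᵢ)].
e^(Vm/26.8) = e^(31.0/26.8) = 3.1795
So 3.1795·(Kᵢ + α·Naᵢ) = Kₒ + α·Naₒ → α = (3.1795·113.0 − 8.53) / (106.0 − 3.1795·26.4)
α = (359.3 − 8.53) / (106.0 − 83.94) = 350.8/22.06 = 15.9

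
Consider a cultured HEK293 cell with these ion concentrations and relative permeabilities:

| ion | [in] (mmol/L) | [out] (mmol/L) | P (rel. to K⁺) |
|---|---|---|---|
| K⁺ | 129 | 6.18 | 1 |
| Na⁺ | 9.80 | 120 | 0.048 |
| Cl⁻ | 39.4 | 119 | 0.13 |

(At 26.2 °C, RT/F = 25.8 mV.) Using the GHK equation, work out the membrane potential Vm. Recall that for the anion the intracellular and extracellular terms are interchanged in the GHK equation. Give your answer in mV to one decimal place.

-55.2 mV

Vm = 25.8 · ln[(Σ P·[cation]ₒ + Σ P·[anion]ᵢ) / (Σ P·[cation]ᵢ + Σ P·[anion]ₒ)]
Numerator = 1×6.18 + 0.048×120 + 0.13×39.4 = 17.06
Denominator = 1×129 + 0.048×9.80 + 0.13×119 = 144.9
Vm = 25.8 · ln(0.11772) = 25.8 × (-2.1395) = -55.20 mV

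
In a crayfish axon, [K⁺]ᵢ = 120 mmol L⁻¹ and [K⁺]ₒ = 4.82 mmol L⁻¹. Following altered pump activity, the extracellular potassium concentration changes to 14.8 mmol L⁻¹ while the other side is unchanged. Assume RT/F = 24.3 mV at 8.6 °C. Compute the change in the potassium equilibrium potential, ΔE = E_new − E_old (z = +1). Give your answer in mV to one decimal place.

E_old = (24.3/1)·ln(4.82/120) = -78.12 mV
E_new = (24.3/1)·ln(14.8/120) = -50.86 mV
ΔE = -50.86 − (-78.12) = 27.26 mV

27.3 mV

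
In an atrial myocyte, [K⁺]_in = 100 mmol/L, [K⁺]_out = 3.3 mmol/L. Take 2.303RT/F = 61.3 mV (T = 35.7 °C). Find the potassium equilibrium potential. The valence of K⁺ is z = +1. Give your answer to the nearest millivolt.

-91 mV

E = (61.3/z) · log₁₀([K⁺]_out/[K⁺]_in) with z = +1.
= (61.3/1) · log₁₀(3.3/100) = 61.30 · log₁₀(0.033)
= 61.30 · (-1.4815) = -90.82 mV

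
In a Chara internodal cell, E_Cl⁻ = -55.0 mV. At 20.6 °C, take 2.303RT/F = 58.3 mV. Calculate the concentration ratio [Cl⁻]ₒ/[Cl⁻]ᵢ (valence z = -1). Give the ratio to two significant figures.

log₁₀([out]/[in]) = E·z/(58.3) = -55.0 × -1 / 58.3 = 0.9434
[out]/[in] = 10^(0.9434) = 8.778

8.8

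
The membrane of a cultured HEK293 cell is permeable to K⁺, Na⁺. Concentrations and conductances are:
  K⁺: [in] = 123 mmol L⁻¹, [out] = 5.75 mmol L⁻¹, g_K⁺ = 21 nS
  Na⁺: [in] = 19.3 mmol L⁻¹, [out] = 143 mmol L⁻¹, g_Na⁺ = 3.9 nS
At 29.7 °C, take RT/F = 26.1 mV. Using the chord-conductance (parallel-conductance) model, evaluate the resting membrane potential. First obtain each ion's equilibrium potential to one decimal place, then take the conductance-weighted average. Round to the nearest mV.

E_K⁺ = (26.1/1)·ln(5.75/123) = -79.9 mV
E_Na⁺ = (26.1/1)·ln(143/19.3) = 52.3 mV
Vm = (Σ gᵢEᵢ)/(Σ gᵢ) = (21·-79.9 + 3.9·52.3) / (21 + 3.9)
= -1473.93 / 24.9 = -59.19 mV

-59 mV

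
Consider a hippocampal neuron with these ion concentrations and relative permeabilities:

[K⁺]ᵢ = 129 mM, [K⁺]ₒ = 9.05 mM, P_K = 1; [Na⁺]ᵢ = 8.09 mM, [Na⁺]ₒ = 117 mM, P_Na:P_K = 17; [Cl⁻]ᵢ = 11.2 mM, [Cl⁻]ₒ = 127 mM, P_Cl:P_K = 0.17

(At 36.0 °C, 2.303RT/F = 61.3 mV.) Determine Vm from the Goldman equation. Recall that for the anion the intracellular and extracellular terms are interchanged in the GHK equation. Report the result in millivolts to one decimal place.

51.6 mV

Vm = 61.3 · log₁₀[(Σ P·[cation]ₒ + Σ P·[anion]ᵢ) / (Σ P·[cation]ᵢ + Σ P·[anion]ₒ)]
Numerator = 1×9.05 + 17×117 + 0.17×11.2 = 2000
Denominator = 1×129 + 17×8.09 + 0.17×127 = 288.1
Vm = 61.3 · log₁₀(6.9414) = 61.3 × (0.8414) = 51.58 mV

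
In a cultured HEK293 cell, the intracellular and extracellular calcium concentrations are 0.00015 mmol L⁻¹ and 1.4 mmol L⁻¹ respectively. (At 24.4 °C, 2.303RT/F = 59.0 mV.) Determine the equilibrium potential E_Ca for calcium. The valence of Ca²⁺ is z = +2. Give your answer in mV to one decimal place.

E = (59.0/z) · log₁₀([Ca²⁺]_out/[Ca²⁺]_in) with z = +2.
= (59.0/2) · log₁₀(1.4/0.00015) = 29.50 · log₁₀(9333)
= 29.50 · (3.9700) = 117.12 mV

117.1 mV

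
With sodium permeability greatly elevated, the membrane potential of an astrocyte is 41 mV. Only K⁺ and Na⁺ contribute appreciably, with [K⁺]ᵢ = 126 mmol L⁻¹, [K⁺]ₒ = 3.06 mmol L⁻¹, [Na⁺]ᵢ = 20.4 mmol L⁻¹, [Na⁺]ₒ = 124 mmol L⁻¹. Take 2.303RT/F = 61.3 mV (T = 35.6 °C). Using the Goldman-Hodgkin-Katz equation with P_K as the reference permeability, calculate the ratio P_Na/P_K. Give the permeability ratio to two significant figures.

Let α = P_Na/P_K. GHK: Vm = 61.3·log₁₀[(Kₒ + α·Naₒ)/(Kᵢ + α·Naᵢ)].
10^(Vm/61.3) = 10^(41.0/61.3) = 4.6649
So 4.6649·(Kᵢ + α·Naᵢ) = Kₒ + α·Naₒ → α = (4.6649·126.0 − 3.06) / (124.0 − 4.6649·20.4)
α = (587.8 − 3.06) / (124.0 − 95.16) = 584.7/28.84 = 20.28

20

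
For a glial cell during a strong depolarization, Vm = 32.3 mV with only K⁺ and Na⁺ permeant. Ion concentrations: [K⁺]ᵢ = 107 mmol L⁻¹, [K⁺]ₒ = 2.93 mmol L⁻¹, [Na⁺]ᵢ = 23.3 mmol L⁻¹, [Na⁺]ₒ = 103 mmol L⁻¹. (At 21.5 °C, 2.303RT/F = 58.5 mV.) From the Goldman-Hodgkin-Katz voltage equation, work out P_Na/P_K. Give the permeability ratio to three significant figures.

Let α = P_Na/P_K. GHK: Vm = 58.5·log₁₀[(Kₒ + α·Naₒ)/(Kᵢ + α·Naᵢ)].
10^(Vm/58.5) = 10^(32.3/58.5) = 3.5656
So 3.5656·(Kᵢ + α·Naᵢ) = Kₒ + α·Naₒ → α = (3.5656·107.0 − 2.93) / (103.0 − 3.5656·23.3)
α = (381.5 − 2.93) / (103.0 − 83.08) = 378.6/19.92 = 19

19.0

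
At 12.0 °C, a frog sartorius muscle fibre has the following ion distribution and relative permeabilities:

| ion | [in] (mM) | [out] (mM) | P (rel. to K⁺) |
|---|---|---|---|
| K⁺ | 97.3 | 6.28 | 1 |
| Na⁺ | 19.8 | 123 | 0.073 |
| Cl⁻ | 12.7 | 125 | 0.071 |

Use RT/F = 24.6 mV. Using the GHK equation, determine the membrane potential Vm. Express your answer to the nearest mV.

-47 mV

Vm = 24.6 · ln[(Σ P·[cation]ₒ + Σ P·[anion]ᵢ) / (Σ P·[cation]ᵢ + Σ P·[anion]ₒ)]
Numerator = 1×6.28 + 0.073×123 + 0.071×12.7 = 16.16
Denominator = 1×97.3 + 0.073×19.8 + 0.071×125 = 107.6
Vm = 24.6 · ln(0.15016) = 24.6 × (-1.8960) = -46.64 mV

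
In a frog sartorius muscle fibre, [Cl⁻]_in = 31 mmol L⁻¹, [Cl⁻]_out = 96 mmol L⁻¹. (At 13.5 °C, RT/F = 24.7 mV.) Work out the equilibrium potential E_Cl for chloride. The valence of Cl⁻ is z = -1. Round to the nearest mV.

-28 mV

E = (24.7/z) · ln([Cl⁻]_out/[Cl⁻]_in) with z = -1.
For an anion, dividing by z = -1 reverses the sign.
= (24.7/-1) · ln(96/31) = -24.70 · ln(3.097)
= -24.70 · (1.1304) = -27.92 mV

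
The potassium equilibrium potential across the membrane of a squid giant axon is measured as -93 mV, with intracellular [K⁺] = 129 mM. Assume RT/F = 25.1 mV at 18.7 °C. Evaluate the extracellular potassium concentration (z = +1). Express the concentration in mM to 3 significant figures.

Nernst: E = (25.1/1) · ln([out]/[in]), so ln([out]/[in]) = -93.0 × 1 / 25.1 = -3.7052.
[out]/[in] = e^(-3.7052) = 0.0246.
[out] = 0.0246 × 129 = 3.173 mM.

3.17 mM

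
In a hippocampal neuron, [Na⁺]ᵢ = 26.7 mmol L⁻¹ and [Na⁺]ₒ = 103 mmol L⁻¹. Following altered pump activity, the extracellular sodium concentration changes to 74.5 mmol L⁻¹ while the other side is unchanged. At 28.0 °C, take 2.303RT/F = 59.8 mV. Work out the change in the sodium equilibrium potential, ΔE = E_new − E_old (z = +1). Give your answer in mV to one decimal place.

-8.4 mV

E_old = (59.8/1)·log₁₀(103/26.7) = 35.06 mV
E_new = (59.8/1)·log₁₀(74.5/26.7) = 26.65 mV
ΔE = 26.65 − (35.06) = -8.41 mV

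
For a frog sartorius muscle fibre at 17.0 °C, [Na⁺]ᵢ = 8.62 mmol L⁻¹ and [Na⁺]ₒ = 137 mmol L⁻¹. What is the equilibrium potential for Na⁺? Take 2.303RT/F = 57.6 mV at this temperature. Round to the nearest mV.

E = (57.6/z) · log₁₀([Na⁺]_out/[Na⁺]_in) with z = +1.
= (57.6/1) · log₁₀(137/8.62) = 57.60 · log₁₀(15.89)
= 57.60 · (1.2012) = 69.19 mV

69 mV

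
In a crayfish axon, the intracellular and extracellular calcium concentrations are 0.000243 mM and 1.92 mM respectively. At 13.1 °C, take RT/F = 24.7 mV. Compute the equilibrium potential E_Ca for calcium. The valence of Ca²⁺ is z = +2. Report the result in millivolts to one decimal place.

110.8 mV

E = (24.7/z) · ln([Ca²⁺]_out/[Ca²⁺]_in) with z = +2.
= (24.7/2) · ln(1.92/0.000243) = 12.35 · ln(7901)
= 12.35 · (8.9748) = 110.84 mV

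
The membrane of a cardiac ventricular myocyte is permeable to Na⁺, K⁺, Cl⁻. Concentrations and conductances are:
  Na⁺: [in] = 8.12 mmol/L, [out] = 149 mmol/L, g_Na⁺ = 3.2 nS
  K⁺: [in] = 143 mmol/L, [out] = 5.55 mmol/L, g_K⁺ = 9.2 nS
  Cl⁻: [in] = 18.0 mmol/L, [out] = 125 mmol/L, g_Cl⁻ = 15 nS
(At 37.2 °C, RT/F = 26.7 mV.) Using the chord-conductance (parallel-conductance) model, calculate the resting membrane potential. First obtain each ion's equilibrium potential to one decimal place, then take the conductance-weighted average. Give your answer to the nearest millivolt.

-48 mV

E_Na⁺ = (26.7/1)·ln(149/8.12) = 77.7 mV
E_K⁺ = (26.7/1)·ln(5.55/143) = -86.7 mV
E_Cl⁻ = (26.7/-1)·ln(125/18.0) = -51.7 mV
Vm = (Σ gᵢEᵢ)/(Σ gᵢ) = (3.2·77.7 + 9.2·-86.7 + 15·-51.7) / (3.2 + 9.2 + 15)
= -1324.50 / 27.4 = -48.34 mV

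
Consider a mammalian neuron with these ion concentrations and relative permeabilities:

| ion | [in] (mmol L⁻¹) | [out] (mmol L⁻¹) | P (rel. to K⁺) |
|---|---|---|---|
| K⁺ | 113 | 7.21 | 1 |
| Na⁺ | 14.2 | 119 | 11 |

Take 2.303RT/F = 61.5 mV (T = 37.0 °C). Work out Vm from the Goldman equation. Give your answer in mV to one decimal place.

Vm = 61.5 · log₁₀[(Σ P·[cation]ₒ + Σ P·[anion]ᵢ) / (Σ P·[cation]ᵢ + Σ P·[anion]ₒ)]
Numerator = 1×7.21 + 11×119 = 1316
Denominator = 1×113 + 11×14.2 = 269.2
Vm = 61.5 · log₁₀(4.8893) = 61.5 × (0.6893) = 42.39 mV

42.4 mV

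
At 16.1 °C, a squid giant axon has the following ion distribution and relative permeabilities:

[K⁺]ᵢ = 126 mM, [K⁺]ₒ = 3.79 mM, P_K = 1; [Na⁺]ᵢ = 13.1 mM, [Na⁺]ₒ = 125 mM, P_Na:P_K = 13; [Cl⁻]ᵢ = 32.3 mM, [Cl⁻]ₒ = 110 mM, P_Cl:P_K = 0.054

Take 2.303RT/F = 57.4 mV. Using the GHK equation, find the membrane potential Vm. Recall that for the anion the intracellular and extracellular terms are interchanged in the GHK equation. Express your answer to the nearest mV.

42 mV

Vm = 57.4 · log₁₀[(Σ P·[cation]ₒ + Σ P·[anion]ᵢ) / (Σ P·[cation]ᵢ + Σ P·[anion]ₒ)]
Numerator = 1×3.79 + 13×125 + 0.054×32.3 = 1631
Denominator = 1×126 + 13×13.1 + 0.054×110 = 302.2
Vm = 57.4 · log₁₀(5.3948) = 57.4 × (0.7320) = 42.02 mV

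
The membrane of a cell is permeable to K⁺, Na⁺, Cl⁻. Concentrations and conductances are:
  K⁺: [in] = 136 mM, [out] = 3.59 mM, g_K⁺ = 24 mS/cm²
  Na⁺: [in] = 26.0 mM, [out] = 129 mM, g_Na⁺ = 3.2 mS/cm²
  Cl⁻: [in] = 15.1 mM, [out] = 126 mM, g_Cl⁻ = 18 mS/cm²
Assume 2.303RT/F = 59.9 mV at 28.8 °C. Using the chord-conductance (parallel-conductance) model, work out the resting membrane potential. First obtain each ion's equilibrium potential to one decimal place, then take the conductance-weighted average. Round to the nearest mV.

E_K⁺ = (59.9/1)·log₁₀(3.59/136) = -94.5 mV
E_Na⁺ = (59.9/1)·log₁₀(129/26.0) = 41.7 mV
E_Cl⁻ = (59.9/-1)·log₁₀(126/15.1) = -55.2 mV
Vm = (Σ gᵢEᵢ)/(Σ gᵢ) = (24·-94.5 + 3.2·41.7 + 18·-55.2) / (24 + 3.2 + 18)
= -3128.16 / 45.2 = -69.21 mV

-69 mV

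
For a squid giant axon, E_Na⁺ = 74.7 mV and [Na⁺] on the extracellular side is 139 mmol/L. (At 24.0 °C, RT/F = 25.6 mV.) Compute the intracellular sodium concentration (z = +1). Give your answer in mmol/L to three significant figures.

Nernst: E = (25.6/1) · ln([out]/[in]), so ln([out]/[in]) = 74.7 × 1 / 25.6 = 2.9180.
[out]/[in] = e^(2.9180) = 18.5.
[in] = 139 / 18.5 = 7.512 mmol/L.

7.51 mmol/L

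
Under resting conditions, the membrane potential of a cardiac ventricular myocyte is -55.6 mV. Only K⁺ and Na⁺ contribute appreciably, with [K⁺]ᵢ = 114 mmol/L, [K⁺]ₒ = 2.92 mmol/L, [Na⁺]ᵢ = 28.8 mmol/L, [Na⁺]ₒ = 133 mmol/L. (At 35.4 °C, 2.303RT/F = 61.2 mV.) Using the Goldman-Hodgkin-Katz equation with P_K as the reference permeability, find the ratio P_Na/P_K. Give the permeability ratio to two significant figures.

Let α = P_Na/P_K. GHK: Vm = 61.2·log₁₀[(Kₒ + α·Naₒ)/(Kᵢ + α·Naᵢ)].
10^(Vm/61.2) = 10^(-55.6/61.2) = 0.12345
So 0.12345·(Kᵢ + α·Naᵢ) = Kₒ + α·Naₒ → α = (0.12345·114.0 − 2.92) / (133.0 − 0.12345·28.8)
α = (14.07 − 2.92) / (133.0 − 3.555) = 11.15/129.4 = 0.08617

0.086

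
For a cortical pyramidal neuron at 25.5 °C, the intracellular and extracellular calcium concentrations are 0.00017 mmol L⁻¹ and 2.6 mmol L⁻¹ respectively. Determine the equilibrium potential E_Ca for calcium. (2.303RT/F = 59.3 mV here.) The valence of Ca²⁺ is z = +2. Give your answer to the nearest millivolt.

E = (59.3/z) · log₁₀([Ca²⁺]_out/[Ca²⁺]_in) with z = +2.
= (59.3/2) · log₁₀(2.6/0.00017) = 29.65 · log₁₀(1.529e+04)
= 29.65 · (4.1845) = 124.07 mV

124 mV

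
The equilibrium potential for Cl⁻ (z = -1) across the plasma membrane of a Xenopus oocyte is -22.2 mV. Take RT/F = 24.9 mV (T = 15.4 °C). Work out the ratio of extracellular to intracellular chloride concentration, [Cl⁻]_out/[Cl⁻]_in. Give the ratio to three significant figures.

2.44

ln([out]/[in]) = E·z/(24.9) = -22.2 × -1 / 24.9 = 0.8916
[out]/[in] = e^(0.8916) = 2.439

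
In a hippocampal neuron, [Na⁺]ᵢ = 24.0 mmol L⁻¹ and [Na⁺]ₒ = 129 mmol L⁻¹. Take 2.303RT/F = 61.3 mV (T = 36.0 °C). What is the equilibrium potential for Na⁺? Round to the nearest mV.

45 mV

E = (61.3/z) · log₁₀([Na⁺]_out/[Na⁺]_in) with z = +1.
= (61.3/1) · log₁₀(129/24.0) = 61.30 · log₁₀(5.375)
= 61.30 · (0.7304) = 44.77 mV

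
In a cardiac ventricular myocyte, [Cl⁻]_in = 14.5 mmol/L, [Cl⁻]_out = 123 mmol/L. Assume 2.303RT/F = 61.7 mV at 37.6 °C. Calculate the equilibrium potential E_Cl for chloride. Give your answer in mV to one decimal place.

-57.3 mV

E = (61.7/z) · log₁₀([Cl⁻]_out/[Cl⁻]_in) with z = -1.
For an anion, dividing by z = -1 reverses the sign.
= (61.7/-1) · log₁₀(123/14.5) = -61.70 · log₁₀(8.483)
= -61.70 · (0.9285) = -57.29 mV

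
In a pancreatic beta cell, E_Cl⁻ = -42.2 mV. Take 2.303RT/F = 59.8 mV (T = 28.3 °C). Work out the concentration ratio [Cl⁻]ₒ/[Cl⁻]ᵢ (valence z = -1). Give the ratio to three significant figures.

log₁₀([out]/[in]) = E·z/(59.8) = -42.2 × -1 / 59.8 = 0.7057
[out]/[in] = 10^(0.7057) = 5.078

5.08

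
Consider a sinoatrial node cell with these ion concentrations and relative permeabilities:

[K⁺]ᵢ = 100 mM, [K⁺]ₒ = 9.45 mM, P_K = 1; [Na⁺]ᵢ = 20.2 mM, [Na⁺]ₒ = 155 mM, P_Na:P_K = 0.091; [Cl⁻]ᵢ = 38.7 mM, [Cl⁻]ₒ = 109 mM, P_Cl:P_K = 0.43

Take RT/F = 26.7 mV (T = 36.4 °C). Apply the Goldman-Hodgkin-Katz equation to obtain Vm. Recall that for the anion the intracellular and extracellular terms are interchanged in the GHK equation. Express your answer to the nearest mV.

Vm = 26.7 · ln[(Σ P·[cation]ₒ + Σ P·[anion]ᵢ) / (Σ P·[cation]ᵢ + Σ P·[anion]ₒ)]
Numerator = 1×9.45 + 0.091×155 + 0.43×38.7 = 40.2
Denominator = 1×100 + 0.091×20.2 + 0.43×109 = 148.7
Vm = 26.7 · ln(0.2703) = 26.7 × (-1.3082) = -34.93 mV

-35 mV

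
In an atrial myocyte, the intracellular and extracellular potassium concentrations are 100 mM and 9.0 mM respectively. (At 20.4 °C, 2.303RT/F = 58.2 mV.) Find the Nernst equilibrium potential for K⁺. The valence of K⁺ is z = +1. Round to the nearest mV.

E = (58.2/z) · log₁₀([K⁺]_out/[K⁺]_in) with z = +1.
= (58.2/1) · log₁₀(9.0/100) = 58.20 · log₁₀(0.09)
= 58.20 · (-1.0458) = -60.86 mV

-61 mV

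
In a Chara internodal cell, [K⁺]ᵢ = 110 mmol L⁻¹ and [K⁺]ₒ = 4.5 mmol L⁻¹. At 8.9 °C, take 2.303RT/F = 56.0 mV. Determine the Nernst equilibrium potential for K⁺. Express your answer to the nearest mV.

-78 mV

E = (56.0/z) · log₁₀([K⁺]_out/[K⁺]_in) with z = +1.
= (56.0/1) · log₁₀(4.5/110) = 56.00 · log₁₀(0.04091)
= 56.00 · (-1.3882) = -77.74 mV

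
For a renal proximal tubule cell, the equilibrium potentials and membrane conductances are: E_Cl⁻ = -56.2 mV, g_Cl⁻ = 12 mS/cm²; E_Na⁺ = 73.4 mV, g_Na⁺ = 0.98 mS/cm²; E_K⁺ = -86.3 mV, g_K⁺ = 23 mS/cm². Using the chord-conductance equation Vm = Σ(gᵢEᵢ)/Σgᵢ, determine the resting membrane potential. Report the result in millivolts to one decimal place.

-71.9 mV

Σ gᵢEᵢ = 12·(-56.2) + 0.98·(73.4) + 23·(-86.3) = -2587.37
Σ gᵢ = 12 + 0.98 + 23 = 35.98
Vm = -2587.37 / 35.98 = -71.91 mV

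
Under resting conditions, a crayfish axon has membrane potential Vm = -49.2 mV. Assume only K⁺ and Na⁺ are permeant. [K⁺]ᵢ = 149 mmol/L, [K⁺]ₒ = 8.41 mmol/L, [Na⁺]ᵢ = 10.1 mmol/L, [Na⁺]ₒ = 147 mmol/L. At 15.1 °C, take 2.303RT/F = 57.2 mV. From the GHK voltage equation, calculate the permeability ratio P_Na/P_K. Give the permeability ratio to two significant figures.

0.083

Let α = P_Na/P_K. GHK: Vm = 57.2·log₁₀[(Kₒ + α·Naₒ)/(Kᵢ + α·Naᵢ)].
10^(Vm/57.2) = 10^(-49.2/57.2) = 0.13799
So 0.13799·(Kᵢ + α·Naᵢ) = Kₒ + α·Naₒ → α = (0.13799·149.0 − 8.41) / (147.0 − 0.13799·10.1)
α = (20.56 − 8.41) / (147.0 − 1.394) = 12.15/145.6 = 0.08345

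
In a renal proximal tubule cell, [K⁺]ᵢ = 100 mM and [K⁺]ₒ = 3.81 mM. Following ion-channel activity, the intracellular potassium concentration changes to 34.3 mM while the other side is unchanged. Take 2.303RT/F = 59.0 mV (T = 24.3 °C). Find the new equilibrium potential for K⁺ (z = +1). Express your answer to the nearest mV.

After the shift: [K⁺]_out = 3.81, [K⁺]_in = 34.3 mM.
E_new = (59.0/1)·log₁₀(3.81/34.3) = 59.00 · (-0.9544) = -56.31 mV

-56 mV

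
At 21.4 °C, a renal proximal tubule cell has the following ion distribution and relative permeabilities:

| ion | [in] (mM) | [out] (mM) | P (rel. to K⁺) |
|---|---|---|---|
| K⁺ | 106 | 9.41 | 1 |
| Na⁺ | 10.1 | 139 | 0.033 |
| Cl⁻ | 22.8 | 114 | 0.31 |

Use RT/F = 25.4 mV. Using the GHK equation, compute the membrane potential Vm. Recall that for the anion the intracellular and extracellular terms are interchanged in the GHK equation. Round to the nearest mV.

Vm = 25.4 · ln[(Σ P·[cation]ₒ + Σ P·[anion]ᵢ) / (Σ P·[cation]ᵢ + Σ P·[anion]ₒ)]
Numerator = 1×9.41 + 0.033×139 + 0.31×22.8 = 21.07
Denominator = 1×106 + 0.033×10.1 + 0.31×114 = 141.7
Vm = 25.4 · ln(0.14869) = 25.4 × (-1.9059) = -48.41 mV

-48 mV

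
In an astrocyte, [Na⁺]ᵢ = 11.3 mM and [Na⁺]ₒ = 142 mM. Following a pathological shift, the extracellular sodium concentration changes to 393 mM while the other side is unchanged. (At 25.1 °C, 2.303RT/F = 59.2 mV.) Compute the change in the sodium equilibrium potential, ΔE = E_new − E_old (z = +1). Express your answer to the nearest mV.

E_old = (59.2/1)·log₁₀(142/11.3) = 65.07 mV
E_new = (59.2/1)·log₁₀(393/11.3) = 91.25 mV
ΔE = 91.25 − (65.07) = 26.17 mV

26 mV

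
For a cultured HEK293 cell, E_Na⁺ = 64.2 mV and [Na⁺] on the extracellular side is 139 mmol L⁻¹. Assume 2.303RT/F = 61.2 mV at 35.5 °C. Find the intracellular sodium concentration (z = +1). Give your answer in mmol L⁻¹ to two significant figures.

12 mmol L⁻¹

Nernst: E = (61.2/1) · log₁₀([out]/[in]), so log₁₀([out]/[in]) = 64.2 × 1 / 61.2 = 1.0490.
[out]/[in] = 10^(1.0490) = 11.19.
[in] = 139 / 11.19 = 12.42 mmol L⁻¹.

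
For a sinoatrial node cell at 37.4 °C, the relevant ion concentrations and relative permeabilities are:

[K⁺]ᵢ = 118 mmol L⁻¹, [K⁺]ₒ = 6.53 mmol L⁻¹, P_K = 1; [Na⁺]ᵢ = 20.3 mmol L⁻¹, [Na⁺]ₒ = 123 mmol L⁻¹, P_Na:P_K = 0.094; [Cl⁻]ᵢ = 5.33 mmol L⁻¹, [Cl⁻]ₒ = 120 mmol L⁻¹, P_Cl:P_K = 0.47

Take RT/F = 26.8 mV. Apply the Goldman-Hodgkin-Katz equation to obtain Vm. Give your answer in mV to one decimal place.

Vm = 26.8 · ln[(Σ P·[cation]ₒ + Σ P·[anion]ᵢ) / (Σ P·[cation]ᵢ + Σ P·[anion]ₒ)]
Numerator = 1×6.53 + 0.094×123 + 0.47×5.33 = 20.6
Denominator = 1×118 + 0.094×20.3 + 0.47×120 = 176.3
Vm = 26.8 · ln(0.11682) = 26.8 × (-2.1471) = -57.54 mV

-57.5 mV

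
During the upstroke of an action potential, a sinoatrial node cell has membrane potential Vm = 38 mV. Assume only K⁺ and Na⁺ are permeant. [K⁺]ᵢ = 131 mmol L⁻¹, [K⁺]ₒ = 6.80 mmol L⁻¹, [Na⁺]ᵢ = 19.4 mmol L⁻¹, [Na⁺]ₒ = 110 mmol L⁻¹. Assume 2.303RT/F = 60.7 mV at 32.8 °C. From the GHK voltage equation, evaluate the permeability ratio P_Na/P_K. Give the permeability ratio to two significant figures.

Let α = P_Na/P_K. GHK: Vm = 60.7·log₁₀[(Kₒ + α·Naₒ)/(Kᵢ + α·Naᵢ)].
10^(Vm/60.7) = 10^(38.0/60.7) = 4.227
So 4.227·(Kᵢ + α·Naᵢ) = Kₒ + α·Naₒ → α = (4.227·131.0 − 6.8) / (110.0 − 4.227·19.4)
α = (553.7 − 6.8) / (110.0 − 82) = 546.9/28 = 19.54

20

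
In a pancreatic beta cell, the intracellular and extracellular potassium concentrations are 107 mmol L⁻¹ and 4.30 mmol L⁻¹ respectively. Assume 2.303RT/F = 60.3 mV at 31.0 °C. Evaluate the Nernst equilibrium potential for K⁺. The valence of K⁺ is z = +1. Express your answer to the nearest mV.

-84 mV

E = (60.3/z) · log₁₀([K⁺]_out/[K⁺]_in) with z = +1.
= (60.3/1) · log₁₀(4.30/107) = 60.30 · log₁₀(0.04019)
= 60.30 · (-1.3959) = -84.17 mV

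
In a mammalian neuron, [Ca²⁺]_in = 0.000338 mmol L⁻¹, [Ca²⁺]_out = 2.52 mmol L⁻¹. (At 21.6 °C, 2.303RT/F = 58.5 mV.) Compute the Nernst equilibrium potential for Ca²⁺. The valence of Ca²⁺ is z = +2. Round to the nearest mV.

113 mV

E = (58.5/z) · log₁₀([Ca²⁺]_out/[Ca²⁺]_in) with z = +2.
= (58.5/2) · log₁₀(2.52/0.000338) = 29.25 · log₁₀(7456)
= 29.25 · (3.8725) = 113.27 mV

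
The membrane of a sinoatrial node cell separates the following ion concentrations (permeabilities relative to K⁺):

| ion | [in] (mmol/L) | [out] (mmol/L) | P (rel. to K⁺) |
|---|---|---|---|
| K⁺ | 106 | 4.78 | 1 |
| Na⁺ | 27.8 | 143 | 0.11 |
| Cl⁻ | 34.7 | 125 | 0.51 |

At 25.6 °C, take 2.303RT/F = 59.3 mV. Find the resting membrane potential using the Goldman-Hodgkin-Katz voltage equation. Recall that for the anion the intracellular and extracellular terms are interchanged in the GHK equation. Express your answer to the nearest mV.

-39 mV

Vm = 59.3 · log₁₀[(Σ P·[cation]ₒ + Σ P·[anion]ᵢ) / (Σ P·[cation]ᵢ + Σ P·[anion]ₒ)]
Numerator = 1×4.78 + 0.11×143 + 0.51×34.7 = 38.21
Denominator = 1×106 + 0.11×27.8 + 0.51×125 = 172.8
Vm = 59.3 · log₁₀(0.2211) = 59.3 × (-0.6554) = -38.87 mV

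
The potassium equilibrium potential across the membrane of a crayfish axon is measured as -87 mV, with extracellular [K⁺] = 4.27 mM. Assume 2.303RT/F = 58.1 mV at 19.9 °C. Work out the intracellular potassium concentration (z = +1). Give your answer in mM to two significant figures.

130 mM

Nernst: E = (58.1/1) · log₁₀([out]/[in]), so log₁₀([out]/[in]) = -87.0 × 1 / 58.1 = -1.4974.
[out]/[in] = 10^(-1.4974) = 0.03181.
[in] = 4.27 / 0.03181 = 134.2 mM.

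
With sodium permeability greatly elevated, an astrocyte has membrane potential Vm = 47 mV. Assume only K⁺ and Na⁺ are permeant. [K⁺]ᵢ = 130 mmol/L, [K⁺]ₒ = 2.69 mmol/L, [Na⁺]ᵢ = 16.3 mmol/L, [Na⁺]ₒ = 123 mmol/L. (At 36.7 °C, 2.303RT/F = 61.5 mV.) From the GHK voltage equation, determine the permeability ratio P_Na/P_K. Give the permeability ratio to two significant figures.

27

Let α = P_Na/P_K. GHK: Vm = 61.5·log₁₀[(Kₒ + α·Naₒ)/(Kᵢ + α·Naᵢ)].
10^(Vm/61.5) = 10^(47.0/61.5) = 5.8107
So 5.8107·(Kᵢ + α·Naᵢ) = Kₒ + α·Naₒ → α = (5.8107·130.0 − 2.69) / (123.0 − 5.8107·16.3)
α = (755.4 − 2.69) / (123.0 − 94.71) = 752.7/28.29 = 26.61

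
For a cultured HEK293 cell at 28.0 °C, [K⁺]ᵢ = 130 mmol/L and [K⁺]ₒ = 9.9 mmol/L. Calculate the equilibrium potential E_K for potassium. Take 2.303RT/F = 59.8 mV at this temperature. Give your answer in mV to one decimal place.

E = (59.8/z) · log₁₀([K⁺]_out/[K⁺]_in) with z = +1.
= (59.8/1) · log₁₀(9.9/130) = 59.80 · log₁₀(0.07615)
= 59.80 · (-1.1183) = -66.87 mV

-66.9 mV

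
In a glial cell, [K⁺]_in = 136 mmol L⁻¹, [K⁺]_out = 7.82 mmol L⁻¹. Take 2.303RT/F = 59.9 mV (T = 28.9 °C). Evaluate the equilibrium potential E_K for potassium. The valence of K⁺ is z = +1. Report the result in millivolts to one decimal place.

E = (59.9/z) · log₁₀([K⁺]_out/[K⁺]_in) with z = +1.
= (59.9/1) · log₁₀(7.82/136) = 59.90 · log₁₀(0.0575)
= 59.90 · (-1.2403) = -74.30 mV

-74.3 mV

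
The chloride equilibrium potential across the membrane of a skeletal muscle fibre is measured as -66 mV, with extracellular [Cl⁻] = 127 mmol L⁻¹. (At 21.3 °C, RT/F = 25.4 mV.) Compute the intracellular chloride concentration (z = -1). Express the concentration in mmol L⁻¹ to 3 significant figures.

Nernst: E = (25.4/-1) · ln([out]/[in]), so ln([out]/[in]) = -66.0 × -1 / 25.4 = 2.5984.
[out]/[in] = e^(2.5984) = 13.44.
[in] = 127 / 13.44 = 9.448 mmol L⁻¹.

9.45 mmol L⁻¹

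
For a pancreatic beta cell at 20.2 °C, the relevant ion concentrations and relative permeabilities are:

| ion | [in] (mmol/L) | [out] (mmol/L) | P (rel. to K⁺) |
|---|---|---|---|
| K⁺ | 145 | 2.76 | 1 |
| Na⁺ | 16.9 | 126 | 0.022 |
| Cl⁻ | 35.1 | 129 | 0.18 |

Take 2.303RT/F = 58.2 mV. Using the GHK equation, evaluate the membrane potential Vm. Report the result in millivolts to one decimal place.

Vm = 58.2 · log₁₀[(Σ P·[cation]ₒ + Σ P·[anion]ᵢ) / (Σ P·[cation]ᵢ + Σ P·[anion]ₒ)]
Numerator = 1×2.76 + 0.022×126 + 0.18×35.1 = 11.85
Denominator = 1×145 + 0.022×16.9 + 0.18×129 = 168.6
Vm = 58.2 · log₁₀(0.070288) = 58.2 × (-1.1531) = -67.11 mV

-67.1 mV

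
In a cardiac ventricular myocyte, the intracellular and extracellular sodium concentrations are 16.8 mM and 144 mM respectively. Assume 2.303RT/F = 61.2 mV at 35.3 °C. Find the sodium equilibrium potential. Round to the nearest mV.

57 mV

E = (61.2/z) · log₁₀([Na⁺]_out/[Na⁺]_in) with z = +1.
= (61.2/1) · log₁₀(144/16.8) = 61.20 · log₁₀(8.571)
= 61.20 · (0.9331) = 57.10 mV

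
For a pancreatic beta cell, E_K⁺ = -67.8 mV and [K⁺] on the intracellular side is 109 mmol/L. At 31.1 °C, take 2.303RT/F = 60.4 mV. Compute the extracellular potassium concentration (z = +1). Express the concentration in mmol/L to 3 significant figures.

8.22 mmol/L

Nernst: E = (60.4/1) · log₁₀([out]/[in]), so log₁₀([out]/[in]) = -67.8 × 1 / 60.4 = -1.1225.
[out]/[in] = 10^(-1.1225) = 0.07542.
[out] = 0.07542 × 109 = 8.221 mmol/L.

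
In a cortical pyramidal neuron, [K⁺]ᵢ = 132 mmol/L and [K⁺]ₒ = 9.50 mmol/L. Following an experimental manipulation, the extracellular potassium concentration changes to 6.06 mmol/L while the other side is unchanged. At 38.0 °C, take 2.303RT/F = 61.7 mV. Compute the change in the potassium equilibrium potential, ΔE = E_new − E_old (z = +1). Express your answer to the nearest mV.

-12 mV

E_old = (61.7/1)·log₁₀(9.50/132) = -70.51 mV
E_new = (61.7/1)·log₁₀(6.06/132) = -82.56 mV
ΔE = -82.56 − (-70.51) = -12.05 mV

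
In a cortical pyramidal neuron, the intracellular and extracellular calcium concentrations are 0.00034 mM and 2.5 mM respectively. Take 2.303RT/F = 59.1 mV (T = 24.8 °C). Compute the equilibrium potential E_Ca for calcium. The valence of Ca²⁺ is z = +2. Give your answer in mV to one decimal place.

114.3 mV

E = (59.1/z) · log₁₀([Ca²⁺]_out/[Ca²⁺]_in) with z = +2.
= (59.1/2) · log₁₀(2.5/0.00034) = 29.55 · log₁₀(7353)
= 29.55 · (3.8665) = 114.25 mV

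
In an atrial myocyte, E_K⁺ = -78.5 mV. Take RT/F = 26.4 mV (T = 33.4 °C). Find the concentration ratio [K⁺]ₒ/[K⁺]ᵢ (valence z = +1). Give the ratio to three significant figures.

ln([out]/[in]) = E·z/(26.4) = -78.5 × 1 / 26.4 = -2.9735
[out]/[in] = e^(-2.9735) = 0.05112

0.0511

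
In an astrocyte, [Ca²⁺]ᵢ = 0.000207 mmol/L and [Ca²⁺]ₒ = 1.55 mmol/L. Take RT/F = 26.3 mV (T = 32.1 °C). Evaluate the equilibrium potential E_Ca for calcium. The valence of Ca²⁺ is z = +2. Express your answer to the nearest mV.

117 mV

E = (26.3/z) · ln([Ca²⁺]_out/[Ca²⁺]_in) with z = +2.
= (26.3/2) · ln(1.55/0.000207) = 13.15 · ln(7488)
= 13.15 · (8.9210) = 117.31 mV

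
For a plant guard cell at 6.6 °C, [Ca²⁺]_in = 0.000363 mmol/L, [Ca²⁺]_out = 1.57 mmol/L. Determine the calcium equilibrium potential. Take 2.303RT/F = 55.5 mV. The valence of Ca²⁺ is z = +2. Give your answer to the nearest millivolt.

101 mV

E = (55.5/z) · log₁₀([Ca²⁺]_out/[Ca²⁺]_in) with z = +2.
= (55.5/2) · log₁₀(1.57/0.000363) = 27.75 · log₁₀(4325)
= 27.75 · (3.6360) = 100.90 mV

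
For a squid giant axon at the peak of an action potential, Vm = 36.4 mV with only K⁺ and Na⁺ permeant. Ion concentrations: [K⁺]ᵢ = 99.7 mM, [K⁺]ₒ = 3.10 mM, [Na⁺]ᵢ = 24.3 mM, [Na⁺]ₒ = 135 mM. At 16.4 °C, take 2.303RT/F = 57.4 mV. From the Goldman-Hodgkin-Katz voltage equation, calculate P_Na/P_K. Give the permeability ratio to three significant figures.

14.0

Let α = P_Na/P_K. GHK: Vm = 57.4·log₁₀[(Kₒ + α·Naₒ)/(Kᵢ + α·Naᵢ)].
10^(Vm/57.4) = 10^(36.4/57.4) = 4.3067
So 4.3067·(Kᵢ + α·Naᵢ) = Kₒ + α·Naₒ → α = (4.3067·99.7 − 3.1) / (135.0 − 4.3067·24.3)
α = (429.4 − 3.1) / (135.0 − 104.7) = 426.3/30.35 = 14.05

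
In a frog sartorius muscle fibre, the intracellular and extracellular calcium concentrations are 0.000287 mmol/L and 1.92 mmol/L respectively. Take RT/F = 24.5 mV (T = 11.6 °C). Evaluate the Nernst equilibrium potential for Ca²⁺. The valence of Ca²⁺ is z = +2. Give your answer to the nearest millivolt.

E = (24.5/z) · ln([Ca²⁺]_out/[Ca²⁺]_in) with z = +2.
= (24.5/2) · ln(1.92/0.000287) = 12.25 · ln(6690)
= 12.25 · (8.8084) = 107.90 mV

108 mV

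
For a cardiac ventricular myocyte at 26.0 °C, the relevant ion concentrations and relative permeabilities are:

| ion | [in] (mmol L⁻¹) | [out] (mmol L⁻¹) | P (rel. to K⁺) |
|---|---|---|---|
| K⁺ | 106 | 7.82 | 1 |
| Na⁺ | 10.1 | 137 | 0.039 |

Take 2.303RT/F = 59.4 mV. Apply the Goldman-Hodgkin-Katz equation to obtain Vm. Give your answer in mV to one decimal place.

-53.9 mV

Vm = 59.4 · log₁₀[(Σ P·[cation]ₒ + Σ P·[anion]ᵢ) / (Σ P·[cation]ᵢ + Σ P·[anion]ₒ)]
Numerator = 1×7.82 + 0.039×137 = 13.16
Denominator = 1×106 + 0.039×10.1 = 106.4
Vm = 59.4 · log₁₀(0.12372) = 59.4 × (-0.9076) = -53.91 mV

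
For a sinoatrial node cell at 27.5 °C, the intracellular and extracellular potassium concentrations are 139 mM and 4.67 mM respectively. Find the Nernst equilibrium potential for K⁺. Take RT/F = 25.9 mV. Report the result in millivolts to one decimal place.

-87.9 mV

E = (25.9/z) · ln([K⁺]_out/[K⁺]_in) with z = +1.
= (25.9/1) · ln(4.67/139) = 25.90 · ln(0.0336)
= 25.90 · (-3.3933) = -87.89 mV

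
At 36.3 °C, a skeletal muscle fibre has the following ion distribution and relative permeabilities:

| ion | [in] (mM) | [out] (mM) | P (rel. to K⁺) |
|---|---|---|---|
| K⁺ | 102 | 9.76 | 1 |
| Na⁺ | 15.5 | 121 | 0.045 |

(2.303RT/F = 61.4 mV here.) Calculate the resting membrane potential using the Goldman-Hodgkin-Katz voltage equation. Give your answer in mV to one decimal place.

Vm = 61.4 · log₁₀[(Σ P·[cation]ₒ + Σ P·[anion]ᵢ) / (Σ P·[cation]ᵢ + Σ P·[anion]ₒ)]
Numerator = 1×9.76 + 0.045×121 = 15.2
Denominator = 1×102 + 0.045×15.5 = 102.7
Vm = 61.4 · log₁₀(0.14806) = 61.4 × (-0.8296) = -50.94 mV

-50.9 mV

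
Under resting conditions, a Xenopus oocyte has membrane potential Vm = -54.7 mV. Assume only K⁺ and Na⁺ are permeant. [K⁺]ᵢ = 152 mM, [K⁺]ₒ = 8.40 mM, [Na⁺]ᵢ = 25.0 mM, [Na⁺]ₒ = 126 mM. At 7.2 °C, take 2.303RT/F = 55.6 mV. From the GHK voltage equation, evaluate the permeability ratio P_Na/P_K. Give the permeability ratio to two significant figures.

Let α = P_Na/P_K. GHK: Vm = 55.6·log₁₀[(Kₒ + α·Naₒ)/(Kᵢ + α·Naᵢ)].
10^(Vm/55.6) = 10^(-54.7/55.6) = 0.1038
So 0.1038·(Kᵢ + α·Naᵢ) = Kₒ + α·Naₒ → α = (0.1038·152.0 − 8.4) / (126.0 − 0.1038·25.0)
α = (15.78 − 8.4) / (126.0 − 2.595) = 7.377/123.4 = 0.05978

0.060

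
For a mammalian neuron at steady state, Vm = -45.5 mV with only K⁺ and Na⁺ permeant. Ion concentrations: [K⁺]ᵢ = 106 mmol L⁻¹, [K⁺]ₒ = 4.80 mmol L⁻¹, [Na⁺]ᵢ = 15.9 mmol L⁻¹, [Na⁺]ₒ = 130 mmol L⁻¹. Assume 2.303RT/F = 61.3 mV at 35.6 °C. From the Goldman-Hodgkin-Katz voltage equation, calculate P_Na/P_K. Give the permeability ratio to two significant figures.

0.11

Let α = P_Na/P_K. GHK: Vm = 61.3·log₁₀[(Kₒ + α·Naₒ)/(Kᵢ + α·Naᵢ)].
10^(Vm/61.3) = 10^(-45.5/61.3) = 0.18103
So 0.18103·(Kᵢ + α·Naᵢ) = Kₒ + α·Naₒ → α = (0.18103·106.0 − 4.8) / (130.0 − 0.18103·15.9)
α = (19.19 − 4.8) / (130.0 − 2.878) = 14.39/127.1 = 0.1132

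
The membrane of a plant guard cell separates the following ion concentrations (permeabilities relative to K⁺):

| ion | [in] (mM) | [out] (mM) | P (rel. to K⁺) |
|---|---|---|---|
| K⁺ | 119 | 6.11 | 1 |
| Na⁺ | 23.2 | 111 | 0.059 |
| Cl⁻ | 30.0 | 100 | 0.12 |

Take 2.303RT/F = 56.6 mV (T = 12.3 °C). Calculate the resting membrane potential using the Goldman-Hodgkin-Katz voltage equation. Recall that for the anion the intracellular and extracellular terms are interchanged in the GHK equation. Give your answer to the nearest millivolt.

-52 mV

Vm = 56.6 · log₁₀[(Σ P·[cation]ₒ + Σ P·[anion]ᵢ) / (Σ P·[cation]ᵢ + Σ P·[anion]ₒ)]
Numerator = 1×6.11 + 0.059×111 + 0.12×30.0 = 16.26
Denominator = 1×119 + 0.059×23.2 + 0.12×100 = 132.4
Vm = 56.6 · log₁₀(0.12283) = 56.6 × (-0.9107) = -51.55 mV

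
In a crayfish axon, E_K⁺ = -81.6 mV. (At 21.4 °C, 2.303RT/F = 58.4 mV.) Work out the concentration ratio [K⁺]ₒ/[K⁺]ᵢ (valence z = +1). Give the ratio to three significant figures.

log₁₀([out]/[in]) = E·z/(58.4) = -81.6 × 1 / 58.4 = -1.3973
[out]/[in] = 10^(-1.3973) = 0.04006

0.0401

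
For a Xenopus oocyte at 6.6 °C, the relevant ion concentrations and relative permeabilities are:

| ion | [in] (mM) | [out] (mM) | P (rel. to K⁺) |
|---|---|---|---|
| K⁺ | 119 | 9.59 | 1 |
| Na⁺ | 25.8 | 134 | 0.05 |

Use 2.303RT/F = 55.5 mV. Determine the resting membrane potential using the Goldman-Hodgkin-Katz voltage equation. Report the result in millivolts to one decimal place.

Vm = 55.5 · log₁₀[(Σ P·[cation]ₒ + Σ P·[anion]ᵢ) / (Σ P·[cation]ᵢ + Σ P·[anion]ₒ)]
Numerator = 1×9.59 + 0.05×134 = 16.29
Denominator = 1×119 + 0.05×25.8 = 120.3
Vm = 55.5 · log₁₀(0.13542) = 55.5 × (-0.8683) = -48.19 mV

-48.2 mV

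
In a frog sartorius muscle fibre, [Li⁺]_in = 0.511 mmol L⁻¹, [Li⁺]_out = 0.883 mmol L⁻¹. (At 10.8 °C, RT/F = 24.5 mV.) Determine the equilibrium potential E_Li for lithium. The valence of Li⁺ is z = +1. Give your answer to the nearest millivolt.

13 mV

E = (24.5/z) · ln([Li⁺]_out/[Li⁺]_in) with z = +1.
= (24.5/1) · ln(0.883/0.511) = 24.50 · ln(1.728)
= 24.50 · (0.5470) = 13.40 mV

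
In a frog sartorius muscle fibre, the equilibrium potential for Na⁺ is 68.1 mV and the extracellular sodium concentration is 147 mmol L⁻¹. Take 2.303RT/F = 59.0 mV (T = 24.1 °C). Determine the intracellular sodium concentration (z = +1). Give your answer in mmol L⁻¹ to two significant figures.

Nernst: E = (59.0/1) · log₁₀([out]/[in]), so log₁₀([out]/[in]) = 68.1 × 1 / 59.0 = 1.1542.
[out]/[in] = 10^(1.1542) = 14.26.
[in] = 147 / 14.26 = 10.31 mmol L⁻¹.

10 mmol L⁻¹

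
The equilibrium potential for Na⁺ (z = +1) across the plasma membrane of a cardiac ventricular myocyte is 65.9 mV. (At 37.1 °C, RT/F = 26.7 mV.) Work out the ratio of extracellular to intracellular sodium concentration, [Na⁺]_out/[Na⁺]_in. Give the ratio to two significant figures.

ln([out]/[in]) = E·z/(26.7) = 65.9 × 1 / 26.7 = 2.4682
[out]/[in] = e^(2.4682) = 11.8

12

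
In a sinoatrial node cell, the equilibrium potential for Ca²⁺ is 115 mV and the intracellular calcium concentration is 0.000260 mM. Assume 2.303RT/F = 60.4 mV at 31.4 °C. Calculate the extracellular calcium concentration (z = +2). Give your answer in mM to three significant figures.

1.67 mM

Nernst: E = (60.4/2) · log₁₀([out]/[in]), so log₁₀([out]/[in]) = 115.0 × 2 / 60.4 = 3.8079.
[out]/[in] = 10^(3.8079) = 6426.
[out] = 6426 × 0.000260 = 1.671 mM.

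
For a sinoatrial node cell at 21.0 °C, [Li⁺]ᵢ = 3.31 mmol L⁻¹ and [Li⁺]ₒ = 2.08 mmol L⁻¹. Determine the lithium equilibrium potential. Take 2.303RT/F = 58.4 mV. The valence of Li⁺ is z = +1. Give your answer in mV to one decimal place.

-11.8 mV

E = (58.4/z) · log₁₀([Li⁺]_out/[Li⁺]_in) with z = +1.
= (58.4/1) · log₁₀(2.08/3.31) = 58.40 · log₁₀(0.6284)
= 58.40 · (-0.2018) = -11.78 mV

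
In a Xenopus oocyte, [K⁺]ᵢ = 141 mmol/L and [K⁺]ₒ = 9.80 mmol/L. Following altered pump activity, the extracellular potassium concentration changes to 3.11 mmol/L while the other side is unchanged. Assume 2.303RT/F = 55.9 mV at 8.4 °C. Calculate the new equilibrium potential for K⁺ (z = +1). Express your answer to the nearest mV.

-93 mV

After the shift: [K⁺]_out = 3.11, [K⁺]_in = 141 mmol/L.
E_new = (55.9/1)·log₁₀(3.11/141) = 55.90 · (-1.6565) = -92.60 mV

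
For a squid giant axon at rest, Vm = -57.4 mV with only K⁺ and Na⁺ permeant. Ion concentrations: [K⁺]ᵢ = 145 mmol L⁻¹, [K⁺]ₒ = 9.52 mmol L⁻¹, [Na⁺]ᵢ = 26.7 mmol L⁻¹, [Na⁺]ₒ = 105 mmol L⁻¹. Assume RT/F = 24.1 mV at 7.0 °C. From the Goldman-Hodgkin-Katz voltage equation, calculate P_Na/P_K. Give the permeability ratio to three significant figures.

Let α = P_Na/P_K. GHK: Vm = 24.1·ln[(Kₒ + α·Naₒ)/(Kᵢ + α·Naᵢ)].
e^(Vm/24.1) = e^(-57.4/24.1) = 0.092389
So 0.092389·(Kᵢ + α·Naᵢ) = Kₒ + α·Naₒ → α = (0.092389·145.0 − 9.52) / (105.0 − 0.092389·26.7)
α = (13.4 − 9.52) / (105.0 − 2.467) = 3.876/102.5 = 0.03781

0.0378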